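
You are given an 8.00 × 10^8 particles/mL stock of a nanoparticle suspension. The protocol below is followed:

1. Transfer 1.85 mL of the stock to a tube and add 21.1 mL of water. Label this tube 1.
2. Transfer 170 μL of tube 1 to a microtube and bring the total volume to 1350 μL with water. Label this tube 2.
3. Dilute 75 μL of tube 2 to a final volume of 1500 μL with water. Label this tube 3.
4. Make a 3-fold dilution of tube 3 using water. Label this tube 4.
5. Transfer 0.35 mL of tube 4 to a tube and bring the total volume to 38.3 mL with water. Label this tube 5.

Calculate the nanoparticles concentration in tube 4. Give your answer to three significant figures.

Step 1: 1.85 mL + 21.1 mL = 22.95 mL total → factor 22.95/1.85 = 12.405
Step 2: 170 μL brought to 1350 μL → factor 1350/170 = 7.9412
Step 3: 75 μL brought to 1500 μL → factor 1500/75 = 20
Step 4: 3-fold → factor 3
Dilution factor through tube 4 = 12.405 × 7.9412 × 20 × 3 = 5910.8
[tube 4] = 8.00 × 10^8 particles/mL / 5910.8 = 1.35 × 10^5 particles/mL

1.35 × 10^5 particles/mL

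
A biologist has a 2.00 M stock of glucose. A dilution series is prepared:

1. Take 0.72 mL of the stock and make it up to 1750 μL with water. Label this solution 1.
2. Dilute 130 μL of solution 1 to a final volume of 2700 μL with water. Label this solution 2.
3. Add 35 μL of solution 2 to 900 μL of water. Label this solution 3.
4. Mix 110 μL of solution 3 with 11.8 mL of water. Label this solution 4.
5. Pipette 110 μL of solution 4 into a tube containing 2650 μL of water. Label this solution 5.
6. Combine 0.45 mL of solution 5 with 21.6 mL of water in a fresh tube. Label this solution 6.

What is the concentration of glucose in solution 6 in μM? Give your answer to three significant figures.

0.0111 μM

Step 1: 0.72 mL brought to 1750 μL → factor 1.75/0.72 = 2.4306
Step 2: 130 μL brought to 2700 μL → factor 2700/130 = 20.769
Step 3: 35 μL + 900 μL = 935 μL total → factor 935/35 = 26.714
Step 4: 110 μL + 11.8 mL = 11910 μL total → factor 11910/110 = 108.27
Step 5: 110 μL + 2650 μL = 2760 μL total → factor 2760/110 = 25.091
Step 6: 0.45 mL + 21.6 mL = 22.05 mL total → factor 22.05/0.45 = 49
Overall dilution factor = 2.4306 × 20.769 × 26.714 × 108.27 × 25.091 × 49 = 1.7952 × 10^8
Final = 2.00 M / 1.7952 × 10^8 = 1.114 × 10^-8 M = 0.0111 μM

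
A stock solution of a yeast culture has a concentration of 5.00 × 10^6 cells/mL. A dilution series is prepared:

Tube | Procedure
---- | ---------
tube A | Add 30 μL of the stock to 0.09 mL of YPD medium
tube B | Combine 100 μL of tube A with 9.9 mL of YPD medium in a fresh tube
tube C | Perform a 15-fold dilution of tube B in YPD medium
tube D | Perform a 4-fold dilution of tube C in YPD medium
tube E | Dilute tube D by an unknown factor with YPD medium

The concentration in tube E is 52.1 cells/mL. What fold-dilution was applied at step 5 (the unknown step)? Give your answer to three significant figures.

4.00-fold

Step 1: 30 μL + 0.09 mL = 120 μL total → factor 120/30 = 4
Step 2: 100 μL + 9.9 mL = 10000 μL total → factor 10000/100 = 100
Step 3: 15-fold → factor 15
Step 4: 4-fold → factor 4
Step 5: unknown factor x
Product of known-step factors = 24000
Overall factor = 5.00 × 10^6 cells/mL / (52.1 cells/mL) = 95969
x = 95969 / 24000 = 4.00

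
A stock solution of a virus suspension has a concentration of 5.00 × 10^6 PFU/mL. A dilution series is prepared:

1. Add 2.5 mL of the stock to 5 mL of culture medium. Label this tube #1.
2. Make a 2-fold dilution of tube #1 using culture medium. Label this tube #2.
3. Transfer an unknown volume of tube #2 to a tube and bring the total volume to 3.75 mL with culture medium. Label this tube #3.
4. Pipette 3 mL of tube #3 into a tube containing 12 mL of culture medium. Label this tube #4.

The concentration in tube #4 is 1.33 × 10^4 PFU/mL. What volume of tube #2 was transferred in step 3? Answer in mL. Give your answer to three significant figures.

Step 1: 2.5 mL + 5 mL = 7.5 mL total → factor 7.5/2.5 = 3
Step 2: 2-fold → factor 2
Step 3: v brought to 3.75 mL → factor = 3.75 mL/v
Step 4: 3 mL + 12 mL = 15 mL total → factor 15/3 = 5
Product of known-step factors = 30
Overall factor = 5.00 × 10^6 PFU/mL / (1.33 × 10^4 PFU/mL) = 375.94
Step-3 factor = 375.94 / 30 = 12.531
v = 3.75 mL / 12.531 = 0.299 mL

0.299 mL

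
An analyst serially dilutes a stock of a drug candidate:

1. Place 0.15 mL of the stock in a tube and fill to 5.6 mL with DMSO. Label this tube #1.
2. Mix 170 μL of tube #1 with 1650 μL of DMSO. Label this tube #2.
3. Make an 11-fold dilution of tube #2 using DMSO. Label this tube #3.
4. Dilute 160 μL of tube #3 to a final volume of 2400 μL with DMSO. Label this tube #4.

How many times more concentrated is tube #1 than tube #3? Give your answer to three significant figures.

118

Step 1: 0.15 mL brought to 5.6 mL → factor 5.6/0.15 = 37.333
Step 2: 170 μL + 1650 μL = 1820 μL total → factor 1820/170 = 10.706
Step 3: 11-fold → factor 11
Dilution factor to tube #1 = 37.333; to tube #3 = 4396.5
[tube #1]/[tube #3] = (factor to tube #3)/(factor to tube #1) = 4396.5/37.333 = 118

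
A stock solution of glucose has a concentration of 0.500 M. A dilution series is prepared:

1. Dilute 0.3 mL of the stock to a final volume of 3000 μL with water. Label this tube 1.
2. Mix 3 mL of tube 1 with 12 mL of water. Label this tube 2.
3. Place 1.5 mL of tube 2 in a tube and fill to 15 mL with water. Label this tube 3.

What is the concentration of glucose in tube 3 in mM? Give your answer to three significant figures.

1.00 mM

Step 1: 0.3 mL brought to 3000 μL → factor 3/0.3 = 10
Step 2: 3 mL + 12 mL = 15 mL total → factor 15/3 = 5
Step 3: 1.5 mL brought to 15 mL → factor 15/1.5 = 10
Overall dilution factor = 10 × 5 × 10 = 500
Final = 0.500 M / 500 = 0.001000 M = 1.00 mM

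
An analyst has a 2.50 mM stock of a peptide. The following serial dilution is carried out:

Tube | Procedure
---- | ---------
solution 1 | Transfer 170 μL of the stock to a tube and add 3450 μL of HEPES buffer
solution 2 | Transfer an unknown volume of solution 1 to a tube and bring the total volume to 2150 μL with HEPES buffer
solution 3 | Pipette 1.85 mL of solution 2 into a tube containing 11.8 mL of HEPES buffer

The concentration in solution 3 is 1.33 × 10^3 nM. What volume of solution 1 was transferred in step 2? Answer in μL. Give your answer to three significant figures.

Step 1: 170 μL + 3450 μL = 3620 μL total → factor 3620/170 = 21.294
Step 2: v brought to 2150 μL → factor = 2150 μL/v
Step 3: 1.85 mL + 11.8 mL = 13.65 mL total → factor 13.65/1.85 = 7.3784
Product of known-step factors = 157.12
Overall factor = 2.50 mM / (1.33 × 10^3 nM) = 1879.7
Step-2 factor = 1879.7 / 157.12 = 11.964
v = 2150 μL / 11.964 = 180 μL

180 μL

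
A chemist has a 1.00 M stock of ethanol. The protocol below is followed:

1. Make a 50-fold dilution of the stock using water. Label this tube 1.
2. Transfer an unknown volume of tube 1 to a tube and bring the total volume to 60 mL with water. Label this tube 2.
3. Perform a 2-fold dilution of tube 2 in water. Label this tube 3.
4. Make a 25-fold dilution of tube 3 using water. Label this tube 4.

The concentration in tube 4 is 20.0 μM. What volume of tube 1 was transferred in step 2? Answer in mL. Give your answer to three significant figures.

Step 1: 50-fold → factor 50
Step 2: v brought to 60 mL → factor = 60 mL/v
Step 3: 2-fold → factor 2
Step 4: 25-fold → factor 25
Product of known-step factors = 2500
Overall factor = 1.00 M / (20.0 μM) = 50000
Step-2 factor = 50000 / 2500 = 20
v = 60 mL / 20 = 3.00 mL

3.00 mL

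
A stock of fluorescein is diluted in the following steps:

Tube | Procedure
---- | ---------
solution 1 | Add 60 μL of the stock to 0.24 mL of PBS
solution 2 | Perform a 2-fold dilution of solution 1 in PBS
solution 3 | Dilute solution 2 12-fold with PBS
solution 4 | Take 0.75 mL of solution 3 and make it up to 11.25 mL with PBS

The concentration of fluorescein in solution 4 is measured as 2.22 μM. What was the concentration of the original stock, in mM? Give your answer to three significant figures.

4.00 mM

Step 1: 60 μL + 0.24 mL = 300 μL total → factor 300/60 = 5
Step 2: 2-fold → factor 2
Step 3: 12-fold → factor 12
Step 4: 0.75 mL brought to 11.25 mL → factor 11.25/0.75 = 15
Overall dilution factor = 5 × 2 × 12 × 15 = 1800
Stock = 2.22 μM × 1800 = 3996 μM = 4.00 mM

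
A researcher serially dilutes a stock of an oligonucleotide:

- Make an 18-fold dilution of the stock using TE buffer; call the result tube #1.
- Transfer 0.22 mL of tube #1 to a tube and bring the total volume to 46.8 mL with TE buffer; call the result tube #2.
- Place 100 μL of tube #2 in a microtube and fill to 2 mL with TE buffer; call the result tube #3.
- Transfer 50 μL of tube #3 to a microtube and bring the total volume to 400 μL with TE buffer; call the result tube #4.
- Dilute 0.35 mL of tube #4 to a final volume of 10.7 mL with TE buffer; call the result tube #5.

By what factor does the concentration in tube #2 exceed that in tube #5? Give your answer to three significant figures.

Step 1: 18-fold → factor 18
Step 2: 0.22 mL brought to 46.8 mL → factor 46.8/0.22 = 212.73
Step 3: 100 μL brought to 2 mL → factor 2000/100 = 20
Step 4: 50 μL brought to 400 μL → factor 400/50 = 8
Step 5: 0.35 mL brought to 10.7 mL → factor 10.7/0.35 = 30.571
Dilution factor to tube #2 = 3829.1; to tube #5 = 1.873 × 10^7
[tube #2]/[tube #5] = (factor to tube #5)/(factor to tube #2) = 1.873 × 10^7/3829.1 = 4.89 × 10^3

4.89 × 10^3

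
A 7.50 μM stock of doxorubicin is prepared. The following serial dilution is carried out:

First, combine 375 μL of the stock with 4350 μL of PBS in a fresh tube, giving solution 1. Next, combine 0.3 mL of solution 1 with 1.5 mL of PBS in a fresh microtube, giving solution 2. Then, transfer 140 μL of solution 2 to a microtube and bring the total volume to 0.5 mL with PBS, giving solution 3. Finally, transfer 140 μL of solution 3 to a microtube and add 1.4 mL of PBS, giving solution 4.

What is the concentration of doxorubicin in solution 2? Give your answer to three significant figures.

0.0992 μM

Step 1: 375 μL + 4350 μL = 4725 μL total → factor 4725/375 = 12.6
Step 2: 0.3 mL + 1.5 mL = 1.8 mL total → factor 1.8/0.3 = 6
Dilution factor through solution 2 = 12.6 × 6 = 75.6
[solution 2] = 7.50 μM / 75.6 = 0.0992 μM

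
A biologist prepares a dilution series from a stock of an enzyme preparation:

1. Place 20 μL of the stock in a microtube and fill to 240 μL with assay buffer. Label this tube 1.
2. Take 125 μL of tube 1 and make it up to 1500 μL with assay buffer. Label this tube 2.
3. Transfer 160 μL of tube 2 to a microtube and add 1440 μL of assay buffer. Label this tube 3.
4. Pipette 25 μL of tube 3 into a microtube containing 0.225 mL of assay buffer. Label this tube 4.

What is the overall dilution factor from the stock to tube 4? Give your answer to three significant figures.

Step 1: 20 μL brought to 240 μL → factor 240/20 = 12
Step 2: 125 μL brought to 1500 μL → factor 1500/125 = 12
Step 3: 160 μL + 1440 μL = 1600 μL total → factor 1600/160 = 10
Step 4: 25 μL + 0.225 mL = 250 μL total → factor 250/25 = 10
Overall dilution factor = 12 × 12 × 10 × 10 = 14400

1.44 × 10^4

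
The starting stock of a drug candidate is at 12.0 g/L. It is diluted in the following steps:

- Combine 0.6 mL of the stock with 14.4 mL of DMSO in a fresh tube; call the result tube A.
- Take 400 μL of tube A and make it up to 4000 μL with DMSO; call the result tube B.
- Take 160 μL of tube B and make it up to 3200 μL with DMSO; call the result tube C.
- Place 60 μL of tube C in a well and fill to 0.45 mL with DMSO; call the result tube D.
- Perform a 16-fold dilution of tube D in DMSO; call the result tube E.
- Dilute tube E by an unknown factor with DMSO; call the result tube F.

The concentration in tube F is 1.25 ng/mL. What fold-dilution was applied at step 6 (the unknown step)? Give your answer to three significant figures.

Step 1: 0.6 mL + 14.4 mL = 15 mL total → factor 15/0.6 = 25
Step 2: 400 μL brought to 4000 μL → factor 4000/400 = 10
Step 3: 160 μL brought to 3200 μL → factor 3200/160 = 20
Step 4: 60 μL brought to 0.45 mL → factor 450/60 = 7.5
Step 5: 16-fold → factor 16
Step 6: unknown factor x
Product of known-step factors = 6 × 10^5
Overall factor = 12.0 g/L / (1.25 ng/mL) = 9.6 × 10^6
x = 9.6 × 10^6 / 6 × 10^5 = 16.0

16.0-fold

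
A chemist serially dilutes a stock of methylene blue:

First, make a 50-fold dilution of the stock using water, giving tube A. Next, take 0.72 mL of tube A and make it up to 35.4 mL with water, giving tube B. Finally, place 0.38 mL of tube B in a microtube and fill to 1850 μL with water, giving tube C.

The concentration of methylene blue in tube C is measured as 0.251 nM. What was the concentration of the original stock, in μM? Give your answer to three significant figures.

Step 1: 50-fold → factor 50
Step 2: 0.72 mL brought to 35.4 mL → factor 35.4/0.72 = 49.167
Step 3: 0.38 mL brought to 1850 μL → factor 1.85/0.38 = 4.8684
Overall dilution factor = 50 × 49.167 × 4.8684 = 11968
Stock = 0.251 nM × 11968 = 3004 nM = 3.00 μM

3.00 μM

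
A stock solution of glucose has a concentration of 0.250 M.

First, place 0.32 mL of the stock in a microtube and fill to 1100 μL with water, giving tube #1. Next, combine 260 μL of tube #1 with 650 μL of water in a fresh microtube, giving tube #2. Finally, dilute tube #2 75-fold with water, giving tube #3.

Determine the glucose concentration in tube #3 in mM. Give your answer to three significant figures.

0.277 mM

Step 1: 0.32 mL brought to 1100 μL → factor 1.1/0.32 = 3.4375
Step 2: 260 μL + 650 μL = 910 μL total → factor 910/260 = 3.5
Step 3: 75-fold → factor 75
Overall dilution factor = 3.4375 × 3.5 × 75 = 902.34
Final = 0.250 M / 902.34 = 0.0002771 M = 0.277 mM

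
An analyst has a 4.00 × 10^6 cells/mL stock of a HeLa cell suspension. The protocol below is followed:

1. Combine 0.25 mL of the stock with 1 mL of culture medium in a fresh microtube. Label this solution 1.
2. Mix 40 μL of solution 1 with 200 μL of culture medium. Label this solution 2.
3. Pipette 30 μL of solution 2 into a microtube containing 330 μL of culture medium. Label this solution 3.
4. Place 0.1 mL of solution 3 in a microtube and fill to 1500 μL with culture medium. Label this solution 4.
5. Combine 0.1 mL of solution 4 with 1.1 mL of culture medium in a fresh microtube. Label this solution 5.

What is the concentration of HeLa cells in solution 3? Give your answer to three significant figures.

Step 1: 0.25 mL + 1 mL = 1.25 mL total → factor 1.25/0.25 = 5
Step 2: 40 μL + 200 μL = 240 μL total → factor 240/40 = 6
Step 3: 30 μL + 330 μL = 360 μL total → factor 360/30 = 12
Dilution factor through solution 3 = 5 × 6 × 12 = 360
[solution 3] = 4.00 × 10^6 cells/mL / 360 = 1.11 × 10^4 cells/mL

1.11 × 10^4 cells/mL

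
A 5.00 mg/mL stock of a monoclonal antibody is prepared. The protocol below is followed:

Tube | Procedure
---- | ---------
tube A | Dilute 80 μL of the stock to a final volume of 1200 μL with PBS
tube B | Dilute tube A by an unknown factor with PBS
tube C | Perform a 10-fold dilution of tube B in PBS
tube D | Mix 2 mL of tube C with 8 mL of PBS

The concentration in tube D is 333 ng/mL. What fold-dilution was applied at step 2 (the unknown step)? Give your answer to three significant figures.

Step 1: 80 μL brought to 1200 μL → factor 1200/80 = 15
Step 2: unknown factor x
Step 3: 10-fold → factor 10
Step 4: 2 mL + 8 mL = 10 mL total → factor 10/2 = 5
Product of known-step factors = 750
Overall factor = 5.00 mg/mL / (333 ng/mL) = 15015
x = 15015 / 750 = 20.0

20.0-fold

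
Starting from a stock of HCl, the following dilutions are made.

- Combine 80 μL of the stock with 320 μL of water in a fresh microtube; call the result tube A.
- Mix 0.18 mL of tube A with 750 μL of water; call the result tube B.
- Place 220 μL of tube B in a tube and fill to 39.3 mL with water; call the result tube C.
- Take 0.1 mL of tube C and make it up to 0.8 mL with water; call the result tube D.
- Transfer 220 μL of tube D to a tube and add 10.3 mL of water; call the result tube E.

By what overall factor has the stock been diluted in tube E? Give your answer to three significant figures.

Step 1: 80 μL + 320 μL = 400 μL total → factor 400/80 = 5
Step 2: 0.18 mL + 750 μL = 0.93 mL total → factor 0.93/0.18 = 5.1667
Step 3: 220 μL brought to 39.3 mL → factor 39300/220 = 178.64
Step 4: 0.1 mL brought to 0.8 mL → factor 0.8/0.1 = 8
Step 5: 220 μL + 10.3 mL = 10520 μL total → factor 10520/220 = 47.818
Overall dilution factor = 5 × 5.1667 × 178.64 × 8 × 47.818 = 1.7654 × 10^6

1.77 × 10^6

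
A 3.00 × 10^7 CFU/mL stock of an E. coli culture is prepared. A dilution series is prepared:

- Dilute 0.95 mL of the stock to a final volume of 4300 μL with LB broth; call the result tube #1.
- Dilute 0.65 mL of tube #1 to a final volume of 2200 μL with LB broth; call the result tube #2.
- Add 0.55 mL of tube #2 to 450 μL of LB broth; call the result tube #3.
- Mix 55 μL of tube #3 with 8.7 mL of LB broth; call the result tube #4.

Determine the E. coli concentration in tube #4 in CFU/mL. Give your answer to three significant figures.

6.77 × 10^3 CFU/mL

Step 1: 0.95 mL brought to 4300 μL → factor 4.3/0.95 = 4.5263
Step 2: 0.65 mL brought to 2200 μL → factor 2.2/0.65 = 3.3846
Step 3: 0.55 mL + 450 μL = 1 mL total → factor 1/0.55 = 1.8182
Step 4: 55 μL + 8.7 mL = 8755 μL total → factor 8755/55 = 159.18
Overall dilution factor = 4.5263 × 3.3846 × 1.8182 × 159.18 = 4433.9
Final = 3.00 × 10^7 CFU/mL / 4433.9 = 6.77 × 10^3 CFU/mL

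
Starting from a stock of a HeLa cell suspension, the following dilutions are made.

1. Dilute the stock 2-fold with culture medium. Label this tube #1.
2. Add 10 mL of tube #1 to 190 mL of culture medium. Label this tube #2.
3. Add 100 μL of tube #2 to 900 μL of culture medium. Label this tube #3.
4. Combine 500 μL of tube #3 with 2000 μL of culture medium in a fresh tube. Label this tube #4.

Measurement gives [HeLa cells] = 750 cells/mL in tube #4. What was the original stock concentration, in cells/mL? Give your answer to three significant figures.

1.50 × 10^6 cells/mL

Step 1: 2-fold → factor 2
Step 2: 10 mL + 190 mL = 200 mL total → factor 200/10 = 20
Step 3: 100 μL + 900 μL = 1000 μL total → factor 1000/100 = 10
Step 4: 500 μL + 2000 μL = 2500 μL total → factor 2500/500 = 5
Overall dilution factor = 2 × 20 × 10 × 5 = 2000
Stock = 750 cells/mL × 2000 = 1.50 × 10^6 cells/mL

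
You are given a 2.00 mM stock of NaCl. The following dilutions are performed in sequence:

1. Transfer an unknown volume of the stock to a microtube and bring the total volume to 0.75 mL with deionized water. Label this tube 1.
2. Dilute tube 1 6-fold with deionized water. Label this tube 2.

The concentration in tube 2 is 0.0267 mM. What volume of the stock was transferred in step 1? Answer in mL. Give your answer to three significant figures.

Step 1: v brought to 0.75 mL → factor = 0.75 mL/v
Step 2: 6-fold → factor 6
Product of known-step factors = 6
Overall factor = 2.00 mM / (0.0267 mM) = 74.906
Step-1 factor = 74.906 / 6 = 12.484
v = 0.75 mL / 12.484 = 0.0601 mL

0.0601 mL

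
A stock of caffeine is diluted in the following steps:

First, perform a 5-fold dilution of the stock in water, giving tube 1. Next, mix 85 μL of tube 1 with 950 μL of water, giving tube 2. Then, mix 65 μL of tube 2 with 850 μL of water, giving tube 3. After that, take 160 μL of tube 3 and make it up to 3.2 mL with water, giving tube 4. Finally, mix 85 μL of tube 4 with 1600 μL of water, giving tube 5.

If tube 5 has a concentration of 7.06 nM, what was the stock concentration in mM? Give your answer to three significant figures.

Step 1: 5-fold → factor 5
Step 2: 85 μL + 950 μL = 1035 μL total → factor 1035/85 = 12.176
Step 3: 65 μL + 850 μL = 915 μL total → factor 915/65 = 14.077
Step 4: 160 μL brought to 3.2 mL → factor 3200/160 = 20
Step 5: 85 μL + 1600 μL = 1685 μL total → factor 1685/85 = 19.824
Overall dilution factor = 5 × 12.176 × 14.077 × 20 × 19.824 = 3.3979 × 10^5
Stock = 7.06 nM × 3.3979 × 10^5 = 2.399 × 10^6 nM = 2.40 mM

2.40 mM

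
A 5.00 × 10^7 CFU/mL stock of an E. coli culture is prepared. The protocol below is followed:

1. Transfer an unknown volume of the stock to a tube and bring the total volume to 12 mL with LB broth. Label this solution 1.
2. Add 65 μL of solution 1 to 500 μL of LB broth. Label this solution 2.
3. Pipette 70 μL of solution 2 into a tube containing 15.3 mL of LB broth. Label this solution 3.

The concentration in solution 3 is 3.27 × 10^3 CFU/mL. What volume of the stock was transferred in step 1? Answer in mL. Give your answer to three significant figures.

Step 1: v brought to 12 mL → factor = 12 mL/v
Step 2: 65 μL + 500 μL = 565 μL total → factor 565/65 = 8.6923
Step 3: 70 μL + 15.3 mL = 15370 μL total → factor 15370/70 = 219.57
Product of known-step factors = 1908.6
Overall factor = 5.00 × 10^7 CFU/mL / (3.27 × 10^3 CFU/mL) = 15291
Step-1 factor = 15291 / 1908.6 = 8.0115
v = 12 mL / 8.0115 = 1.50 mL

1.50 mL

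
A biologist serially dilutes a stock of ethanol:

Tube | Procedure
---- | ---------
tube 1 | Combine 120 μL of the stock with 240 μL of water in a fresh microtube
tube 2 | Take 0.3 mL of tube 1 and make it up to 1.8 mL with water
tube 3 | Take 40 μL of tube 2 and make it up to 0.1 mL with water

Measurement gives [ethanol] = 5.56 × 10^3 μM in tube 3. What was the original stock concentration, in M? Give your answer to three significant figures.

Step 1: 120 μL + 240 μL = 360 μL total → factor 360/120 = 3
Step 2: 0.3 mL brought to 1.8 mL → factor 1.8/0.3 = 6
Step 3: 40 μL brought to 0.1 mL → factor 100/40 = 2.5
Overall dilution factor = 3 × 6 × 2.5 = 45
Stock = 5.56 × 10^3 μM × 45 = 2.502 × 10^5 μM = 0.250 M

0.250 M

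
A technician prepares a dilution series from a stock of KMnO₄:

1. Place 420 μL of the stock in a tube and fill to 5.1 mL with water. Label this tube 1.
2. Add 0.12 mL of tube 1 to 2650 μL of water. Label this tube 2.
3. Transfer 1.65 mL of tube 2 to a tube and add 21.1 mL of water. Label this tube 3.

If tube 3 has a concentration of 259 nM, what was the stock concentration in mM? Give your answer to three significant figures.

1.00 mM

Step 1: 420 μL brought to 5.1 mL → factor 5100/420 = 12.143
Step 2: 0.12 mL + 2650 μL = 2.77 mL total → factor 2.77/0.12 = 23.083
Step 3: 1.65 mL + 21.1 mL = 22.75 mL total → factor 22.75/1.65 = 13.788
Overall dilution factor = 12.143 × 23.083 × 13.788 = 3864.7
Stock = 259 nM × 3864.7 = 1.001 × 10^6 nM = 1.00 mM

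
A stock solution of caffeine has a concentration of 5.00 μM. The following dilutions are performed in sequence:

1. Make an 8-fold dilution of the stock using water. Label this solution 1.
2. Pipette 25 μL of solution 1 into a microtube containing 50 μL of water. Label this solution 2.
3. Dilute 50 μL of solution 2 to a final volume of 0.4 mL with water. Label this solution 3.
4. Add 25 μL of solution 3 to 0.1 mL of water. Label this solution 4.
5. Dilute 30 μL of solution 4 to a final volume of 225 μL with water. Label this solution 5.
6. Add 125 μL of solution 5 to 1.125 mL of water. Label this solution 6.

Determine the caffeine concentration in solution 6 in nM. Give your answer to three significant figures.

0.0694 nM

Step 1: 8-fold → factor 8
Step 2: 25 μL + 50 μL = 75 μL total → factor 75/25 = 3
Step 3: 50 μL brought to 0.4 mL → factor 400/50 = 8
Step 4: 25 μL + 0.1 mL = 125 μL total → factor 125/25 = 5
Step 5: 30 μL brought to 225 μL → factor 225/30 = 7.5
Step 6: 125 μL + 1.125 mL = 1250 μL total → factor 1250/125 = 10
Overall dilution factor = 8 × 3 × 8 × 5 × 7.5 × 10 = 72000
Final = 5.00 μM / 72000 = 6.944 × 10^-5 μM = 0.0694 nM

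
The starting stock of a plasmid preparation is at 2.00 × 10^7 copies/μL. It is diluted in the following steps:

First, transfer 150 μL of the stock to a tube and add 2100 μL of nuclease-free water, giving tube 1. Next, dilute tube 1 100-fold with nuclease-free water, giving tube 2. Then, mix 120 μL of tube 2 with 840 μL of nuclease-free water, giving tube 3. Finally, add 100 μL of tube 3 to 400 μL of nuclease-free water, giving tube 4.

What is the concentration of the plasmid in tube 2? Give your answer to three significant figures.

Step 1: 150 μL + 2100 μL = 2250 μL total → factor 2250/150 = 15
Step 2: 100-fold → factor 100
Dilution factor through tube 2 = 15 × 100 = 1500
[tube 2] = 2.00 × 10^7 copies/μL / 1500 = 1.33 × 10^4 copies/μL

1.33 × 10^4 copies/μL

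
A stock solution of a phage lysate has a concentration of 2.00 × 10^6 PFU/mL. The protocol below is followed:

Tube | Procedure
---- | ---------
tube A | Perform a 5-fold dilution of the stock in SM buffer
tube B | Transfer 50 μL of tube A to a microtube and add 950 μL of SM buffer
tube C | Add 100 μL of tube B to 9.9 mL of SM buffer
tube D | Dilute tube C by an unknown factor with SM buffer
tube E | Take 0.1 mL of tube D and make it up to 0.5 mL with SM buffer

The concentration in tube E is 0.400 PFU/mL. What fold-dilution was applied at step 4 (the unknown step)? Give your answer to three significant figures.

Step 1: 5-fold → factor 5
Step 2: 50 μL + 950 μL = 1000 μL total → factor 1000/50 = 20
Step 3: 100 μL + 9.9 mL = 10000 μL total → factor 10000/100 = 100
Step 4: unknown factor x
Step 5: 0.1 mL brought to 0.5 mL → factor 0.5/0.1 = 5
Product of known-step factors = 50000
Overall factor = 2.00 × 10^6 PFU/mL / (0.400 PFU/mL) = 5 × 10^6
x = 5 × 10^6 / 50000 = 100

100-fold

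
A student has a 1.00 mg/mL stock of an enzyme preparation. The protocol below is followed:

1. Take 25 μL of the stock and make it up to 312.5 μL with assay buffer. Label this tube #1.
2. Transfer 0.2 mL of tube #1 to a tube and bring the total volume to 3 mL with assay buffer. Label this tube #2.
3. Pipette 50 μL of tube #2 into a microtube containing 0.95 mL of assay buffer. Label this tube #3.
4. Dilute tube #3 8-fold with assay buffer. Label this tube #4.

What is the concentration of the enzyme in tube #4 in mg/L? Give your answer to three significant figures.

0.0333 mg/L

Step 1: 25 μL brought to 312.5 μL → factor 312.5/25 = 12.5
Step 2: 0.2 mL brought to 3 mL → factor 3/0.2 = 15
Step 3: 50 μL + 0.95 mL = 1000 μL total → factor 1000/50 = 20
Step 4: 8-fold → factor 8
Overall dilution factor = 12.5 × 15 × 20 × 8 = 30000
Final = 1.00 mg/mL / 30000 = 3.333 × 10^-5 mg/mL = 0.0333 mg/L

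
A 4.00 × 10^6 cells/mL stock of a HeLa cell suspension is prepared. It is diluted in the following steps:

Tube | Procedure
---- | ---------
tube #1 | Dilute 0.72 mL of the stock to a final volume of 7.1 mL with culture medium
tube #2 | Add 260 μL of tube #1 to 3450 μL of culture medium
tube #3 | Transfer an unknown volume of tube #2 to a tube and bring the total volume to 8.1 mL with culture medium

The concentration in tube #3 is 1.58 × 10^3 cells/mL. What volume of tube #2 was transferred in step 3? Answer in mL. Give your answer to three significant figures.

Step 1: 0.72 mL brought to 7.1 mL → factor 7.1/0.72 = 9.8611
Step 2: 260 μL + 3450 μL = 3710 μL total → factor 3710/260 = 14.269
Step 3: v brought to 8.1 mL → factor = 8.1 mL/v
Product of known-step factors = 140.71
Overall factor = 4.00 × 10^6 cells/mL / (1.58 × 10^3 cells/mL) = 2531.6
Step-3 factor = 2531.6 / 140.71 = 17.992
v = 8.1 mL / 17.992 = 0.450 mL

0.450 mL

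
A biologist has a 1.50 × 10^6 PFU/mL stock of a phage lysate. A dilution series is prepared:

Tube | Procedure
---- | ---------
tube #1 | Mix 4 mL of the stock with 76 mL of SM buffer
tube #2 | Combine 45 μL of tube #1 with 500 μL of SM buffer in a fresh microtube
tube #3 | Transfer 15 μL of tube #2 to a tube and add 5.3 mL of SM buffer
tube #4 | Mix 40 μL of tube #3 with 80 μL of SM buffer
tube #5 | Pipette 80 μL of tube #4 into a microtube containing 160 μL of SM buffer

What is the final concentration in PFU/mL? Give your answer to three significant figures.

1.94 PFU/mL

Step 1: 4 mL + 76 mL = 80 mL total → factor 80/4 = 20
Step 2: 45 μL + 500 μL = 545 μL total → factor 545/45 = 12.111
Step 3: 15 μL + 5.3 mL = 5315 μL total → factor 5315/15 = 354.33
Step 4: 40 μL + 80 μL = 120 μL total → factor 120/40 = 3
Step 5: 80 μL + 160 μL = 240 μL total → factor 240/80 = 3
Overall dilution factor = 20 × 12.111 × 354.33 × 3 × 3 = 7.7245 × 10^5
Final = 1.50 × 10^6 PFU/mL / 7.7245 × 10^5 = 1.94 PFU/mL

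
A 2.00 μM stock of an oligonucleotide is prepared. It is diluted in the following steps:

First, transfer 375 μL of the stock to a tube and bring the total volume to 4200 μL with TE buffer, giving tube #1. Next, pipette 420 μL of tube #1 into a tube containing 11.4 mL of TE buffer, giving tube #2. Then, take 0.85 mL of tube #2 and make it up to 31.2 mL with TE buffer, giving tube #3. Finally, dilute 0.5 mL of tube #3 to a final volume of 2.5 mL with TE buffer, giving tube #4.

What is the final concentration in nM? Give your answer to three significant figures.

0.0346 nM

Step 1: 375 μL brought to 4200 μL → factor 4200/375 = 11.2
Step 2: 420 μL + 11.4 mL = 11820 μL total → factor 11820/420 = 28.143
Step 3: 0.85 mL brought to 31.2 mL → factor 31.2/0.85 = 36.706
Step 4: 0.5 mL brought to 2.5 mL → factor 2.5/0.5 = 5
Overall dilution factor = 11.2 × 28.143 × 36.706 × 5 = 57848
Final = 2.00 μM / 57848 = 3.457 × 10^-5 μM = 0.0346 nM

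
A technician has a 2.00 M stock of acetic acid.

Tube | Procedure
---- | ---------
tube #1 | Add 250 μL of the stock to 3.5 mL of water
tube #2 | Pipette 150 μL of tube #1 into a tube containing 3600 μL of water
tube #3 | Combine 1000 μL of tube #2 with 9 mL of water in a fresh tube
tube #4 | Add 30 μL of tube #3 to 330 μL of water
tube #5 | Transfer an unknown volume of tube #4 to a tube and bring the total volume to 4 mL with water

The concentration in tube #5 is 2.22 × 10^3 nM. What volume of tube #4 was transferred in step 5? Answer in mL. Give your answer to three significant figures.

Step 1: 250 μL + 3.5 mL = 3750 μL total → factor 3750/250 = 15
Step 2: 150 μL + 3600 μL = 3750 μL total → factor 3750/150 = 25
Step 3: 1000 μL + 9 mL = 10000 μL total → factor 10000/1000 = 10
Step 4: 30 μL + 330 μL = 360 μL total → factor 360/30 = 12
Step 5: v brought to 4 mL → factor = 4 mL/v
Product of known-step factors = 45000
Overall factor = 2.00 M / (2.22 × 10^3 nM) = 9.009 × 10^5
Step-5 factor = 9.009 × 10^5 / 45000 = 20.02
v = 4 mL / 20.02 = 0.200 mL

0.200 mL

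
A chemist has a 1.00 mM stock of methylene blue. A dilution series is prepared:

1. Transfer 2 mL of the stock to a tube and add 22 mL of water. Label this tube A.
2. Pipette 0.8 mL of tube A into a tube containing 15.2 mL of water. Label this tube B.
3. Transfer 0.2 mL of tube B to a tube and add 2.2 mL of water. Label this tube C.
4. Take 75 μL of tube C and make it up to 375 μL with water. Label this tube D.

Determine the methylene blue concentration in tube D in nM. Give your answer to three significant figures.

69.4 nM

Step 1: 2 mL + 22 mL = 24 mL total → factor 24/2 = 12
Step 2: 0.8 mL + 15.2 mL = 16 mL total → factor 16/0.8 = 20
Step 3: 0.2 mL + 2.2 mL = 2.4 mL total → factor 2.4/0.2 = 12
Step 4: 75 μL brought to 375 μL → factor 375/75 = 5
Overall dilution factor = 12 × 20 × 12 × 5 = 14400
Final = 1.00 mM / 14400 = 6.944 × 10^-5 mM = 69.4 nM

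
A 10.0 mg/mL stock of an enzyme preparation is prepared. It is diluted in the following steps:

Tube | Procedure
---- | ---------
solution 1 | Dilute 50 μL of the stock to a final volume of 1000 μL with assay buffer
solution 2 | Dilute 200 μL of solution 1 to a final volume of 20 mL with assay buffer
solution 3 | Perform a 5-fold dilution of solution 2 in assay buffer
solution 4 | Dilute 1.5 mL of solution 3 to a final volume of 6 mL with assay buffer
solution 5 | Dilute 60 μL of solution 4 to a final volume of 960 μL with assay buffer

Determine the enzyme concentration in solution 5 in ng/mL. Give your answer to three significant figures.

Step 1: 50 μL brought to 1000 μL → factor 1000/50 = 20
Step 2: 200 μL brought to 20 mL → factor 20000/200 = 100
Step 3: 5-fold → factor 5
Step 4: 1.5 mL brought to 6 mL → factor 6/1.5 = 4
Step 5: 60 μL brought to 960 μL → factor 960/60 = 16
Overall dilution factor = 20 × 100 × 5 × 4 × 16 = 6.4 × 10^5
Final = 10.0 mg/mL / 6.4 × 10^5 = 1.563 × 10^-5 mg/mL = 15.6 ng/mL

15.6 ng/mL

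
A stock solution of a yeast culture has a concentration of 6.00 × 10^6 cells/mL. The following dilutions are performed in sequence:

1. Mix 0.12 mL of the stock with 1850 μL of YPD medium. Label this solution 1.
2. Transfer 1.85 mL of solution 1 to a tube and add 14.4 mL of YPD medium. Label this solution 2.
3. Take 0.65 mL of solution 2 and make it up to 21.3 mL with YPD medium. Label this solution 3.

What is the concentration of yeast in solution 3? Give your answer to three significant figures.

1.27 × 10^3 cells/mL

Step 1: 0.12 mL + 1850 μL = 1.97 mL total → factor 1.97/0.12 = 16.417
Step 2: 1.85 mL + 14.4 mL = 16.25 mL total → factor 16.25/1.85 = 8.7838
Step 3: 0.65 mL brought to 21.3 mL → factor 21.3/0.65 = 32.769
Overall dilution factor = 16.417 × 8.7838 × 32.769 = 4725.3
Final = 6.00 × 10^6 cells/mL / 4725.3 = 1.27 × 10^3 cells/mL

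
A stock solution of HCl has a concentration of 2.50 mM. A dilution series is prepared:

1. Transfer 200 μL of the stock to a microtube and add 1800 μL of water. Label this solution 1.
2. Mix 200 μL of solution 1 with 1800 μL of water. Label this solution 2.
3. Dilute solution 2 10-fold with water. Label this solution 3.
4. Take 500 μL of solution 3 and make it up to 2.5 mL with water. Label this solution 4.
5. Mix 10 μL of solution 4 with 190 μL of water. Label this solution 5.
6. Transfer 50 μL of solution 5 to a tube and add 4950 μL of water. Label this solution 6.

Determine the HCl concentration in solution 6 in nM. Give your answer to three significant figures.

Step 1: 200 μL + 1800 μL = 2000 μL total → factor 2000/200 = 10
Step 2: 200 μL + 1800 μL = 2000 μL total → factor 2000/200 = 10
Step 3: 10-fold → factor 10
Step 4: 500 μL brought to 2.5 mL → factor 2500/500 = 5
Step 5: 10 μL + 190 μL = 200 μL total → factor 200/10 = 20
Step 6: 50 μL + 4950 μL = 5000 μL total → factor 5000/50 = 100
Overall dilution factor = 10 × 10 × 10 × 5 × 20 × 100 = 1 × 10^7
Final = 2.50 mM / 1 × 10^7 = 2.500 × 10^-7 mM = 0.250 nM

0.250 nM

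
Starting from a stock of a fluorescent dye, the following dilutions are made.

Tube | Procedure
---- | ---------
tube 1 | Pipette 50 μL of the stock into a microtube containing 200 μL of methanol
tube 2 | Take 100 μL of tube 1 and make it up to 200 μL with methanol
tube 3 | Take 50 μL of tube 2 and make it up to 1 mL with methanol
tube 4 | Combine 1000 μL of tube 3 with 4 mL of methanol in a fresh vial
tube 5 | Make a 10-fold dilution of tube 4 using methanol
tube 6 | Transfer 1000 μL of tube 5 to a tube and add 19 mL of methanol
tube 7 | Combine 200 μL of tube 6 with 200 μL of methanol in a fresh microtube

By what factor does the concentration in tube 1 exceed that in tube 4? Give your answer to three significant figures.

Step 1: 50 μL + 200 μL = 250 μL total → factor 250/50 = 5
Step 2: 100 μL brought to 200 μL → factor 200/100 = 2
Step 3: 50 μL brought to 1 mL → factor 1000/50 = 20
Step 4: 1000 μL + 4 mL = 5000 μL total → factor 5000/1000 = 5
Dilution factor to tube 1 = 5; to tube 4 = 1000
[tube 1]/[tube 4] = (factor to tube 4)/(factor to tube 1) = 1000/5 = 200

200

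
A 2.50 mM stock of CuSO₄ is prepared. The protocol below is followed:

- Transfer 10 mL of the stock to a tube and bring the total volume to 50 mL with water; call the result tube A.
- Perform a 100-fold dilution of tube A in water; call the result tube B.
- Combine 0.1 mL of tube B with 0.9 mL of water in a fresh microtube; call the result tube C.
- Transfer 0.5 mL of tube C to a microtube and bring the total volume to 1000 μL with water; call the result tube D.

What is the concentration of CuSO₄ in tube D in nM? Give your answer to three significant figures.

Step 1: 10 mL brought to 50 mL → factor 50/10 = 5
Step 2: 100-fold → factor 100
Step 3: 0.1 mL + 0.9 mL = 1 mL total → factor 1/0.1 = 10
Step 4: 0.5 mL brought to 1000 μL → factor 1/0.5 = 2
Overall dilution factor = 5 × 100 × 10 × 2 = 10000
Final = 2.50 mM / 10000 = 0.0002500 mM = 250 nM

250 nM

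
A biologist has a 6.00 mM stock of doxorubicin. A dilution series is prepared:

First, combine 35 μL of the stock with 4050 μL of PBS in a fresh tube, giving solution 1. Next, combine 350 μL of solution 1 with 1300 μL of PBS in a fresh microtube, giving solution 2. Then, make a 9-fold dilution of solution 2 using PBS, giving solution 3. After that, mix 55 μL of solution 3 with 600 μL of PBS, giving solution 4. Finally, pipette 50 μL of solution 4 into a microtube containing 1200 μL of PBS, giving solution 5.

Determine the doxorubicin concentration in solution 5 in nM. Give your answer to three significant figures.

4.07 nM

Step 1: 35 μL + 4050 μL = 4085 μL total → factor 4085/35 = 116.71
Step 2: 350 μL + 1300 μL = 1650 μL total → factor 1650/350 = 4.7143
Step 3: 9-fold → factor 9
Step 4: 55 μL + 600 μL = 655 μL total → factor 655/55 = 11.909
Step 5: 50 μL + 1200 μL = 1250 μL total → factor 1250/50 = 25
Overall dilution factor = 116.71 × 4.7143 × 9 × 11.909 × 25 = 1.4744 × 10^6
Final = 6.00 mM / 1.4744 × 10^6 = 4.070 × 10^-6 mM = 4.07 nM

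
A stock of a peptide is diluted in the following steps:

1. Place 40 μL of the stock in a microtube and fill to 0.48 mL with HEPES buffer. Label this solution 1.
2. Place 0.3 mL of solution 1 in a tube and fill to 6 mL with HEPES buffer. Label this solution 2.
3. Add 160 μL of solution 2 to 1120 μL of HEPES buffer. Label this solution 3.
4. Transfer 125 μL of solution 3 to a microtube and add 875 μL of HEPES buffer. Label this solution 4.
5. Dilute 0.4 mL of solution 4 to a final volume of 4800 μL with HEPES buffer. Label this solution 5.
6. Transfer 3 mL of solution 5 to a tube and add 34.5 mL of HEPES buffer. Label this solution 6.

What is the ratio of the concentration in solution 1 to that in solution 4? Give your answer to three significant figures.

1.28 × 10^3

Step 1: 40 μL brought to 0.48 mL → factor 480/40 = 12
Step 2: 0.3 mL brought to 6 mL → factor 6/0.3 = 20
Step 3: 160 μL + 1120 μL = 1280 μL total → factor 1280/160 = 8
Step 4: 125 μL + 875 μL = 1000 μL total → factor 1000/125 = 8
Dilution factor to solution 1 = 12; to solution 4 = 15360
[solution 1]/[solution 4] = (factor to solution 4)/(factor to solution 1) = 15360/12 = 1.28 × 10^3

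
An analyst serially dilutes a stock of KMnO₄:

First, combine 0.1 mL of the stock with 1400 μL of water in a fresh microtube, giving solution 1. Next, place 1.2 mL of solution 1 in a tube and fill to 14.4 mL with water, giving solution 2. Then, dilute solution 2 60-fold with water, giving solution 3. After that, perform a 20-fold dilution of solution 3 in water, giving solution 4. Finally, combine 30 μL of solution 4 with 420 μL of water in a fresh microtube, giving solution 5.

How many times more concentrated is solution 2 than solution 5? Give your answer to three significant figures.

1.80 × 10^4

Step 1: 0.1 mL + 1400 μL = 1.5 mL total → factor 1.5/0.1 = 15
Step 2: 1.2 mL brought to 14.4 mL → factor 14.4/1.2 = 12
Step 3: 60-fold → factor 60
Step 4: 20-fold → factor 20
Step 5: 30 μL + 420 μL = 450 μL total → factor 450/30 = 15
Dilution factor to solution 2 = 180; to solution 5 = 3.24 × 10^6
[solution 2]/[solution 5] = (factor to solution 5)/(factor to solution 2) = 3.24 × 10^6/180 = 1.80 × 10^4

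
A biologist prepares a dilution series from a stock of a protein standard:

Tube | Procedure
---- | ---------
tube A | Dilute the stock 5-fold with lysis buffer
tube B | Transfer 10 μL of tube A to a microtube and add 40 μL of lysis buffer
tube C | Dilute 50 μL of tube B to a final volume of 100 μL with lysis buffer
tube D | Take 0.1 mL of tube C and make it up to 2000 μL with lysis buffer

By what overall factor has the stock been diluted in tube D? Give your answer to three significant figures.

Step 1: 5-fold → factor 5
Step 2: 10 μL + 40 μL = 50 μL total → factor 50/10 = 5
Step 3: 50 μL brought to 100 μL → factor 100/50 = 2
Step 4: 0.1 mL brought to 2000 μL → factor 2/0.1 = 20
Overall dilution factor = 5 × 5 × 2 × 20 = 1000

1.00 × 10^3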